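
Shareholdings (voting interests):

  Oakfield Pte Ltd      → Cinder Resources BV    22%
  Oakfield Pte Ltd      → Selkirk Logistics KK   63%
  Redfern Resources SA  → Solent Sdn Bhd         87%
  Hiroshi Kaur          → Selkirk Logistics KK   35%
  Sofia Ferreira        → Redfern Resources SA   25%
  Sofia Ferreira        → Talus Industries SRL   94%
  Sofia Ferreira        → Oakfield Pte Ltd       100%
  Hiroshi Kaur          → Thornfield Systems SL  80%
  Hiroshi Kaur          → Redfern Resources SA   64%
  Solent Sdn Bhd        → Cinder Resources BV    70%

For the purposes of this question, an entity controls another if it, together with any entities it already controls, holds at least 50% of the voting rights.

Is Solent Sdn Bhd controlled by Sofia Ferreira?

Sofia holds 94% of Talus, so Sofia controls Talus.
Sofia holds 100% of Oakfield, so Sofia controls Oakfield.
Oakfield holds 63% of Selkirk, so Sofia controls Selkirk.
Neither Sofia nor any entity Sofia controls holds any voting interest in Solent.
So Sofia does not control Solent.

No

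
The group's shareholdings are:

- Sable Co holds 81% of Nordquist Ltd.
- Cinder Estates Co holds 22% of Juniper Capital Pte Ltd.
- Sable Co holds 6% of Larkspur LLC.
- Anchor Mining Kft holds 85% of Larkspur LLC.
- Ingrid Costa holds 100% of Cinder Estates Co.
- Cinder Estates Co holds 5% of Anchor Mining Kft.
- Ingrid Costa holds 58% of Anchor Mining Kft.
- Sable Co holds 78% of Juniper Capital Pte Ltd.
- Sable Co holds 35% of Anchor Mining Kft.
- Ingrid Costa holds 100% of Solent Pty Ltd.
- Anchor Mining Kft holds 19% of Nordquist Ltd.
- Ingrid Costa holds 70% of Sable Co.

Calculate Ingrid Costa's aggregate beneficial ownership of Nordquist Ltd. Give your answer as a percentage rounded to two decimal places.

73.33%

Ingrid reaches Nordquist along 4 paths.
Via Sable: 70% × 81% = 56.7%.
Via Sable → Anchor: 70% × 35% × 19% = 4.655%.
Via Cinder → Anchor: 100% × 5% × 19% = 0.95%.
Via Anchor: 58% × 19% = 11.02%.
Total: 56.7% + 4.655% + 0.95% + 11.02% = 73.325%.
Rounded: 73.33%.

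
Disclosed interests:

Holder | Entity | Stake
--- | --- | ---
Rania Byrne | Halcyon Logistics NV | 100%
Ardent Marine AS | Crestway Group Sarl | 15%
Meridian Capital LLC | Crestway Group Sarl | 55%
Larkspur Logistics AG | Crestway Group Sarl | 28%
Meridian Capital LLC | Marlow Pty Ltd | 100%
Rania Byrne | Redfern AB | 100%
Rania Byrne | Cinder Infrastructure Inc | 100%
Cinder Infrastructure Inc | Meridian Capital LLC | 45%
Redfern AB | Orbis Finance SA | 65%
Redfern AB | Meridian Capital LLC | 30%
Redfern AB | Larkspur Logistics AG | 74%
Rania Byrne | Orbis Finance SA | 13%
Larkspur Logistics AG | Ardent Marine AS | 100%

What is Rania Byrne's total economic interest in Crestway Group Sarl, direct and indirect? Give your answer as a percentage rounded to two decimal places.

Rania reaches Crestway along 4 paths.
Via Redfern → Larkspur → Ardent: 100% × 74% × 100% × 15% = 11.1%.
Via Redfern → Larkspur: 100% × 74% × 28% = 20.72%.
Via Redfern → Meridian: 100% × 30% × 55% = 16.5%.
Via Cinder → Meridian: 100% × 45% × 55% = 24.75%.
Total: 11.1% + 20.72% + 16.5% + 24.75% = 73.07%.

73.07%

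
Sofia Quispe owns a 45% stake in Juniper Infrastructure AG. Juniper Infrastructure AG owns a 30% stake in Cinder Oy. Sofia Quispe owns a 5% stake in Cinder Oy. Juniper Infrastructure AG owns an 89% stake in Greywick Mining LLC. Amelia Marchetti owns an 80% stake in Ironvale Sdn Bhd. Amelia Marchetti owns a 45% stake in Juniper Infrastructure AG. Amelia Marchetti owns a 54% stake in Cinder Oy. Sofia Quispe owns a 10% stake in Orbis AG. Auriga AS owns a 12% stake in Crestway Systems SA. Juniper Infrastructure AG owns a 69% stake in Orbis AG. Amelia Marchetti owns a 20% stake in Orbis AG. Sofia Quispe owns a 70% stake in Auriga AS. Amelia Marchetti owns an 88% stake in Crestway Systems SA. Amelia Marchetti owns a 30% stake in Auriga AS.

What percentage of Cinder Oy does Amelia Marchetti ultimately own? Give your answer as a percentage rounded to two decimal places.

67.50%

Amelia reaches Cinder along 2 paths.
Direct stake: 54% = 54%.
Via Juniper: 45% × 30% = 13.5%.
Total: 54% + 13.5% = 67.5%.
Rounded: 67.50%.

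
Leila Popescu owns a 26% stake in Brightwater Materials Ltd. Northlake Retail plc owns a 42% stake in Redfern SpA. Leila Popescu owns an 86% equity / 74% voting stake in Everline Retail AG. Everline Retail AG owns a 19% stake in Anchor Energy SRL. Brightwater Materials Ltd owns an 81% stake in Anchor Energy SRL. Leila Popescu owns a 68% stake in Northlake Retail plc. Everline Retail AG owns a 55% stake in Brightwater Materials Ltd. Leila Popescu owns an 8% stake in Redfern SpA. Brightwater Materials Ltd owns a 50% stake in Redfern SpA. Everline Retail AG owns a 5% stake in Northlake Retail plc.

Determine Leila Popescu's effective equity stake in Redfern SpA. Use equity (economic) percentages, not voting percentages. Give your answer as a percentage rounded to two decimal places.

Leila reaches Redfern along 5 paths.
Via Everline → Brightwater: 86% × 55% × 50% = 23.65%.
Via Brightwater: 26% × 50% = 13%.
Direct stake: 8% = 8%.
Via Everline → Northlake: 86% × 5% × 42% = 1.806%.
Via Northlake: 68% × 42% = 28.56%.
Total: 23.65% + 13% + 8% + 1.806% + 28.56% = 75.016%.
Rounded: 75.02%.

75.02%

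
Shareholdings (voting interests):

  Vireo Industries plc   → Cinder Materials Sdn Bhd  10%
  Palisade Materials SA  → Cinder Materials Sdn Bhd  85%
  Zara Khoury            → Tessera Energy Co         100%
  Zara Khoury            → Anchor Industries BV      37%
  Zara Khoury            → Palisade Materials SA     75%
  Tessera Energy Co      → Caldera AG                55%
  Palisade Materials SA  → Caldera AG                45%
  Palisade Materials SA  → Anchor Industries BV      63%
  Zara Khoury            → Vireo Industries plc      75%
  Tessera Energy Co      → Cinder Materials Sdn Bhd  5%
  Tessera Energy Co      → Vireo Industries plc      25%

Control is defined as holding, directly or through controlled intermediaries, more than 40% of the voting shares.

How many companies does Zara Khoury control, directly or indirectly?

6

Zara holds 100% of Tessera, so Zara controls Tessera.
Zara holds 75% of Palisade, so Zara controls Palisade.
Tessera and Zara together hold 25% + 75% = 100% of Vireo, so Zara controls Vireo.
Tessera and Palisade and Vireo together hold 5% + 85% + 10% = 100% of Cinder, so Zara controls Cinder.
Tessera and Palisade together hold 55% + 45% = 100% of Caldera, so Zara controls Caldera.
Zara and Palisade together hold 37% + 63% = 100% of Anchor, so Zara controls Anchor.
Zara controls 6 companies.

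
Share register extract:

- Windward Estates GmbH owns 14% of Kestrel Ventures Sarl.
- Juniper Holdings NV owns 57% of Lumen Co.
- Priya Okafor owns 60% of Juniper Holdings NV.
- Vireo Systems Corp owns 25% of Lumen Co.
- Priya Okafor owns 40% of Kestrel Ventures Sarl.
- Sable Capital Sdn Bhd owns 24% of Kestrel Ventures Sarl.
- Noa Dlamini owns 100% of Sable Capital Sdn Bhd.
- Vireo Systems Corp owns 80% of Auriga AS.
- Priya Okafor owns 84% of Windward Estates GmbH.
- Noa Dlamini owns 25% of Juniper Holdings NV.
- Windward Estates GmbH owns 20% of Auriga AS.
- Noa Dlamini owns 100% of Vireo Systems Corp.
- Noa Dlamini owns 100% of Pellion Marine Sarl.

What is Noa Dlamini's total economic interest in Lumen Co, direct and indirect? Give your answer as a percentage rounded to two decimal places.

Noa reaches Lumen along 2 paths.
Via Vireo: 100% × 25% = 25%.
Via Juniper: 25% × 57% = 14.25%.
Total: 25% + 14.25% = 39.25%.

39.25%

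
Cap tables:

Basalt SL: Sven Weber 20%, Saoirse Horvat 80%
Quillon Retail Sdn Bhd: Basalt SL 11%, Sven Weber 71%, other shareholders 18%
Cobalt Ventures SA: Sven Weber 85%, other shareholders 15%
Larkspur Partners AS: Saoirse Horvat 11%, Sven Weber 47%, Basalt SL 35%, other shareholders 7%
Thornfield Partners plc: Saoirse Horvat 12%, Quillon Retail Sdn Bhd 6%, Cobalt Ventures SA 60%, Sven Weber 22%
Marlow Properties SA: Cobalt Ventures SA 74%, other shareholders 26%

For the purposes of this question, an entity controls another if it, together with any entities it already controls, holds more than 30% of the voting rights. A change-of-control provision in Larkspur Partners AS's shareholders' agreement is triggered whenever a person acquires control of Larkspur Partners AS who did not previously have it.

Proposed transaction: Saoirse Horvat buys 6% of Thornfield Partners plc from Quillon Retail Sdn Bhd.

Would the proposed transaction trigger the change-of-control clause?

No

The purchase adds only to Saoirse's holdings (Quillon's stake shrinks), so Saoirse is the only person who could newly come to control Larkspur.
Saoirse holds 80% of Basalt, so Saoirse controls Basalt.
Saoirse and Basalt together hold 11% + 35% = 46% of Larkspur, so Saoirse controls Larkspur.
So Saoirse already controls Larkspur before the transaction.
After the purchase, Saoirse's direct stake in Thornfield rises to 12% + 6% = 18%, and Quillon's stake falls to 0%.
Saoirse controlled Larkspur already, so this is not a new person acquiring control; every other person's position is unchanged or reduced.
No new person acquires control, so the clause is not triggered.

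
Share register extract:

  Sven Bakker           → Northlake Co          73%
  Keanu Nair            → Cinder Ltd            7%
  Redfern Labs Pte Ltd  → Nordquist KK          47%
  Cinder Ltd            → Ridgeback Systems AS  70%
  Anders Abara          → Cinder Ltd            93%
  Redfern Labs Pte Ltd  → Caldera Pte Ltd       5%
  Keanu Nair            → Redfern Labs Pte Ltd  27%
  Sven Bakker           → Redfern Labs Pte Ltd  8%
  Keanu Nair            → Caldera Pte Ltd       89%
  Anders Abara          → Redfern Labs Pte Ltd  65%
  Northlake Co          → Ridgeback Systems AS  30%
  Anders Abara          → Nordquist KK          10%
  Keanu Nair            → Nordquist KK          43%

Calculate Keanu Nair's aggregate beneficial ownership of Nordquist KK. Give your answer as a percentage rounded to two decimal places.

Keanu reaches Nordquist along 2 paths.
Via Redfern: 27% × 47% = 12.69%.
Direct stake: 43% = 43%.
Total: 12.69% + 43% = 55.69%.

55.69%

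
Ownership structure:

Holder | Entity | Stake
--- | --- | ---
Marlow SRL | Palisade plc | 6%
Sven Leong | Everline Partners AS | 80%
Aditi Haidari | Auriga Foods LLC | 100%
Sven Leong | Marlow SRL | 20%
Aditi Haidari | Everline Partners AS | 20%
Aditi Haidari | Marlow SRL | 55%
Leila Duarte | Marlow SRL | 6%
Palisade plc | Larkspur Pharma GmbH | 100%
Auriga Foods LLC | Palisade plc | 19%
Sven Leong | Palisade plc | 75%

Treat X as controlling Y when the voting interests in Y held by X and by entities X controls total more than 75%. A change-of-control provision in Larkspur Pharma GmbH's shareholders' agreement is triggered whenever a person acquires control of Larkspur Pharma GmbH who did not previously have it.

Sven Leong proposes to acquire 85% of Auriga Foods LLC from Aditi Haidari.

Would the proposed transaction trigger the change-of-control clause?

The purchase adds only to Sven's holdings (Aditi's stake shrinks), so Sven is the only person who could newly come to control Larkspur.
Sven holds 80% of Everline, so Sven controls Everline.
Neither Sven nor any entity Sven controls holds any voting interest in Larkspur.
So before the transaction, Sven does not control Larkspur.
After the purchase, Sven holds 85% of Auriga directly, and Aditi's stake falls to 15%.
Sven holds 85% of Auriga, so Sven controls Auriga.
Auriga and Sven together hold 19% + 75% = 94% of Palisade, so Sven controls Palisade.
Palisade holds 100% of Larkspur, so Sven controls Larkspur.
Sven did not control Larkspur before and does after, so the clause is triggered.

Yes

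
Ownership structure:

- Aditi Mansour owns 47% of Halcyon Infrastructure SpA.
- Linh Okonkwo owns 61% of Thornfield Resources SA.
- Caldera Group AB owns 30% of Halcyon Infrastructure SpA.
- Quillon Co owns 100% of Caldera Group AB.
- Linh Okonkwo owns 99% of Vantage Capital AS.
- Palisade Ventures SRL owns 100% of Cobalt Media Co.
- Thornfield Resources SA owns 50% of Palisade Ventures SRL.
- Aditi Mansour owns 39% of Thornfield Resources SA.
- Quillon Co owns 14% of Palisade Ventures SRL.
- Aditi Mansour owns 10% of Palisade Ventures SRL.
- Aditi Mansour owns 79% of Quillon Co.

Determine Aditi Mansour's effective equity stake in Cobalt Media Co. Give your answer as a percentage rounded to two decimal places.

Aditi reaches Cobalt along 3 paths.
Via Palisade: 10% × 100% = 10%.
Via Quillon → Palisade: 79% × 14% × 100% = 11.06%.
Via Thornfield → Palisade: 39% × 50% × 100% = 19.5%.
Total: 10% + 11.06% + 19.5% = 40.56%.

40.56%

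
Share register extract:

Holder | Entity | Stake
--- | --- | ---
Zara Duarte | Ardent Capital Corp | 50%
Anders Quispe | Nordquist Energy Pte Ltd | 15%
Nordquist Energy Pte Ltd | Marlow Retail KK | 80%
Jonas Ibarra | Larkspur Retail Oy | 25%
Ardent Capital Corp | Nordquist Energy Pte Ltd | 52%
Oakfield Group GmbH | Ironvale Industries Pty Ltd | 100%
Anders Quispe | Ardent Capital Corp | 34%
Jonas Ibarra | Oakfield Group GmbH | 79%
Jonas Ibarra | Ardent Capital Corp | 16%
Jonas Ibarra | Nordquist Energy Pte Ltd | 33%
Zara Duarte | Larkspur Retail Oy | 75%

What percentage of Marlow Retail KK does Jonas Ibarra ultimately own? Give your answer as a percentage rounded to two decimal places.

33.06%

Jonas reaches Marlow along 2 paths.
Via Ardent → Nordquist: 16% × 52% × 80% = 6.656%.
Via Nordquist: 33% × 80% = 26.4%.
Total: 6.656% + 26.4% = 33.056%.
Rounded: 33.06%.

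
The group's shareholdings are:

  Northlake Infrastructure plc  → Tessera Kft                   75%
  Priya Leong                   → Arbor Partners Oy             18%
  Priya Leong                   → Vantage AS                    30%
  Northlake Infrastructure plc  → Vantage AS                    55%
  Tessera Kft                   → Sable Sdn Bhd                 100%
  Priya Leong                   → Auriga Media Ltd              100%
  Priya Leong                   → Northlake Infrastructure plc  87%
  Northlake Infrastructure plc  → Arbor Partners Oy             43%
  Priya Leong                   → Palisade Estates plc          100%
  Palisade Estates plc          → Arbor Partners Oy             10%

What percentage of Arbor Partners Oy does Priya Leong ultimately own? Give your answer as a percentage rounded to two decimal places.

65.41%

Priya reaches Arbor along 3 paths.
Via Northlake: 87% × 43% = 37.41%.
Direct stake: 18% = 18%.
Via Palisade: 100% × 10% = 10%.
Total: 37.41% + 18% + 10% = 65.41%.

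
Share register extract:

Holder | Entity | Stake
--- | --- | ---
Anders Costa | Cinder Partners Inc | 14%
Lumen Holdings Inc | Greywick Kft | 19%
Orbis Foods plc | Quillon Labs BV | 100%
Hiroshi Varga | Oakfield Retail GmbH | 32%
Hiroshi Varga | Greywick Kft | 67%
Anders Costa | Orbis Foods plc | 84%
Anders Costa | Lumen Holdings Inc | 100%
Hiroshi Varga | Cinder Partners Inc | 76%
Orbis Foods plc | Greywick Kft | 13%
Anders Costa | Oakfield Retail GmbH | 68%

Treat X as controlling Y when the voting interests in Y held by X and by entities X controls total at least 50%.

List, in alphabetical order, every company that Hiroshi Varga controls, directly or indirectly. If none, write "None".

Cinder Partners Inc, Greywick Kft

Hiroshi holds 76% of Cinder, so Hiroshi controls Cinder.
Hiroshi holds 67% of Greywick, so Hiroshi controls Greywick.
No other company's threshold is met.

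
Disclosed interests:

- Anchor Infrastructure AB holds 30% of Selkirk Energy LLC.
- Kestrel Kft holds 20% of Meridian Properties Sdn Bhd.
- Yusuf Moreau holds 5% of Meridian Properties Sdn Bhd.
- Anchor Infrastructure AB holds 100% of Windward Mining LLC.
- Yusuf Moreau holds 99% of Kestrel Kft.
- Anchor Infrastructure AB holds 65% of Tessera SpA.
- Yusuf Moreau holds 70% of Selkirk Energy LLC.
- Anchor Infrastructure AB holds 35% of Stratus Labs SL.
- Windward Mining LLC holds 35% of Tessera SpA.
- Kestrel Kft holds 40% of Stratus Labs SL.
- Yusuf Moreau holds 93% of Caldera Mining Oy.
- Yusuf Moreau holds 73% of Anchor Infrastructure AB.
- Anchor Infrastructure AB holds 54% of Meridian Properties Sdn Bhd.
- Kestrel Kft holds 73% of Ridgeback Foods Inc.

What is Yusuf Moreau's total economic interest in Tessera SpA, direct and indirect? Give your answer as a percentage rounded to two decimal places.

73.00%

Yusuf reaches Tessera along 2 paths.
Via Anchor: 73% × 65% = 47.45%.
Via Anchor → Windward: 73% × 100% × 35% = 25.55%.
Total: 47.45% + 25.55% = 73%.
Rounded: 73.00%.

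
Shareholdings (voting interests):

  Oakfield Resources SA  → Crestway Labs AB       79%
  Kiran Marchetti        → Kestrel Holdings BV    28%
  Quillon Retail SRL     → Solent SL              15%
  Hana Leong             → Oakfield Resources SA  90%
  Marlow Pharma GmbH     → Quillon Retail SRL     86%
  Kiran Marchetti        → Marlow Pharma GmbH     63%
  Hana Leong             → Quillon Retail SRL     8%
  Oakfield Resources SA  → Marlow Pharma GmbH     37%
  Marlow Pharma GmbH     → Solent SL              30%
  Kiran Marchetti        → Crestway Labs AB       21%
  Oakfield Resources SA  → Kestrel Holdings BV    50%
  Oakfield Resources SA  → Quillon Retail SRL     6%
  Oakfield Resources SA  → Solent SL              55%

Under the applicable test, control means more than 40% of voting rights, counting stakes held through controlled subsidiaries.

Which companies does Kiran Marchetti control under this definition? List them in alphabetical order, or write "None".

Marlow Pharma GmbH, Quillon Retail SRL, Solent SL

Kiran holds 63% of Marlow, so Kiran controls Marlow.
Marlow holds 86% of Quillon, so Kiran controls Quillon.
Marlow and Quillon together hold 30% + 15% = 45% of Solent, so Kiran controls Solent.
No other company's threshold is met.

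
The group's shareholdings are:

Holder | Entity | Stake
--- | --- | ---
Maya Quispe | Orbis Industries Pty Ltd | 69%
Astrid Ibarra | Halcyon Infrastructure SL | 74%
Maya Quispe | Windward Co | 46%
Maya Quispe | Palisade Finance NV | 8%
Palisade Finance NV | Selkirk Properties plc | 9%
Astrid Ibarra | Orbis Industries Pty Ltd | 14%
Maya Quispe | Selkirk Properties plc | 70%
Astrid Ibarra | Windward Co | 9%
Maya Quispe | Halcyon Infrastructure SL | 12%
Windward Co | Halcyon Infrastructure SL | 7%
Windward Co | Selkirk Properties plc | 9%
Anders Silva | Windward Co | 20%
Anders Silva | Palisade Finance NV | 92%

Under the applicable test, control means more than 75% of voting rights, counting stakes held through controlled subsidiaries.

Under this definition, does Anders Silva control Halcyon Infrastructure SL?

Anders holds 92% of Palisade, so Anders controls Palisade.
Neither Anders nor any entity Anders controls holds any voting interest in Halcyon.
So Anders does not control Halcyon.

No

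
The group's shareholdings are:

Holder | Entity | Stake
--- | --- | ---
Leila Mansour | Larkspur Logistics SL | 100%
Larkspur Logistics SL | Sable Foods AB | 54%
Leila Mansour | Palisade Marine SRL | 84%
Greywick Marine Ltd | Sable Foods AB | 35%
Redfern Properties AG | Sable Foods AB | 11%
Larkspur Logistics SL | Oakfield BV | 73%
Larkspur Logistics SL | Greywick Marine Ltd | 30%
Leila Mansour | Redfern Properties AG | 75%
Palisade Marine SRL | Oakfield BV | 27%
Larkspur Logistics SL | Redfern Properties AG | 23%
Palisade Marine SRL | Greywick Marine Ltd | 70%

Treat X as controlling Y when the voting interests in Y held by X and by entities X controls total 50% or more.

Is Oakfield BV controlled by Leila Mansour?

Yes

Leila holds 84% of Palisade, so Leila controls Palisade.
Leila holds 100% of Larkspur, so Leila controls Larkspur.
Larkspur and Palisade together hold 73% + 27% = 100% of Oakfield, so Leila controls Oakfield.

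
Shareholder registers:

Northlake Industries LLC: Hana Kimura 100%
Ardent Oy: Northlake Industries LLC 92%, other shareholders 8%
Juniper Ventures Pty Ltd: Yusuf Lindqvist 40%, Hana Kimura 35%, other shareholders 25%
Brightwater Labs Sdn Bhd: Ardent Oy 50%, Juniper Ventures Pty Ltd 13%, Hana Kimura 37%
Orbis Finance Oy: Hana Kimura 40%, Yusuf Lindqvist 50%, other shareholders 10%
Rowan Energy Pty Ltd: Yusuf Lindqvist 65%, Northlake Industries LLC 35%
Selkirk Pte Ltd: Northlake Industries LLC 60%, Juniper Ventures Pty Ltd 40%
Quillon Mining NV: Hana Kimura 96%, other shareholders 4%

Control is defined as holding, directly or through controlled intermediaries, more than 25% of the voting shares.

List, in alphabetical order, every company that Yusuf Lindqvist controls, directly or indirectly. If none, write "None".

Yusuf holds 40% of Juniper, so Yusuf controls Juniper.
Yusuf holds 50% of Orbis, so Yusuf controls Orbis.
Yusuf holds 65% of Rowan, so Yusuf controls Rowan.
Juniper holds 40% of Selkirk, so Yusuf controls Selkirk.
No other company's threshold is met.

Juniper Ventures Pty Ltd, Orbis Finance Oy, Rowan Energy Pty Ltd, Selkirk Pte Ltd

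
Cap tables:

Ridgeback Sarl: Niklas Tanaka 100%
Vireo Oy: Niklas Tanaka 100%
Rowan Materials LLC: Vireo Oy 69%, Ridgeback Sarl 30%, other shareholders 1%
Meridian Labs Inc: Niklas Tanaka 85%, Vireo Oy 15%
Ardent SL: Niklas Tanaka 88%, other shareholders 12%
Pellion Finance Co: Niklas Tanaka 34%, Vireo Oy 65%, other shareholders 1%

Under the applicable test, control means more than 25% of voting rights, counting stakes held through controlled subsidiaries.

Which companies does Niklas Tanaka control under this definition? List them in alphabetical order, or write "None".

Ardent SL, Meridian Labs Inc, Pellion Finance Co, Ridgeback Sarl, Rowan Materials LLC, Vireo Oy

Niklas holds 100% of Ridgeback, so Niklas controls Ridgeback.
Niklas holds 100% of Vireo, so Niklas controls Vireo.
Vireo and Ridgeback together hold 69% + 30% = 99% of Rowan, so Niklas controls Rowan.
Niklas and Vireo together hold 85% + 15% = 100% of Meridian, so Niklas controls Meridian.
Niklas holds 88% of Ardent, so Niklas controls Ardent.
Niklas and Vireo together hold 34% + 65% = 99% of Pellion, so Niklas controls Pellion.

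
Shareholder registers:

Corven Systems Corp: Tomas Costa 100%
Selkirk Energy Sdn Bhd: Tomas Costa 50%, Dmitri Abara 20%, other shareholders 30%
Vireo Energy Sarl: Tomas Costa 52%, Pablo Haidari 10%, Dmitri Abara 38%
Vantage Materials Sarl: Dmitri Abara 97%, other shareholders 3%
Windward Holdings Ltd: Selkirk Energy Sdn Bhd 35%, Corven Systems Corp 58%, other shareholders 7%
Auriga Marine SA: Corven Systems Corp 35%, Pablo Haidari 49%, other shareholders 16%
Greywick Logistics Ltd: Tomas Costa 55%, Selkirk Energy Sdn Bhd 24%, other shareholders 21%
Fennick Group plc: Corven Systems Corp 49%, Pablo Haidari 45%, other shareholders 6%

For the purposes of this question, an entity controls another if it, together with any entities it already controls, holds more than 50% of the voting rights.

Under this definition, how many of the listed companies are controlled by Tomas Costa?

Tomas holds 100% of Corven, so Tomas controls Corven.
Tomas holds 52% of Vireo, so Tomas controls Vireo.
Corven holds 58% of Windward, so Tomas controls Windward.
Tomas holds 55% of Greywick, so Tomas controls Greywick.
No other company's threshold is met.
Tomas controls 4 companies.

4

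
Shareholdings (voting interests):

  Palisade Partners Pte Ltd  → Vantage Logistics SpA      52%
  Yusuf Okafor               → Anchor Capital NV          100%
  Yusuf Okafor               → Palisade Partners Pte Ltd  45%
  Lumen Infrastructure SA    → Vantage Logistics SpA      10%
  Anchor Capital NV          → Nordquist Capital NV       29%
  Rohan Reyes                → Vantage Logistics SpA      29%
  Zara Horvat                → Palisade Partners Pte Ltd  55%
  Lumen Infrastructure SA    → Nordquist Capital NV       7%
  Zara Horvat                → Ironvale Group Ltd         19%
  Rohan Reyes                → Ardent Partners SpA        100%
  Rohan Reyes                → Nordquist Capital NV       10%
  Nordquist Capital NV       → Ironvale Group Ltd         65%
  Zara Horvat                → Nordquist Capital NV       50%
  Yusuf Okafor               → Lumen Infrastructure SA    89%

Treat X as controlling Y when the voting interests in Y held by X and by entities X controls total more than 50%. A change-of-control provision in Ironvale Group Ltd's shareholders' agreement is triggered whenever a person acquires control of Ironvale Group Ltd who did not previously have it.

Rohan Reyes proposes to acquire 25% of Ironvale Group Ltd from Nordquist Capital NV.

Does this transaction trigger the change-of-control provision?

No

The purchase adds only to Rohan's holdings (Nordquist's stake shrinks), so Rohan is the only person who could newly come to control Ironvale.
Rohan holds 100% of Ardent, so Rohan controls Ardent.
Neither Rohan nor any entity Rohan controls holds any voting interest in Ironvale.
So before the transaction, Rohan does not control Ironvale.
After the purchase, Rohan holds 25% of Ironvale directly, and Nordquist's stake falls to 40%.
After the transaction, Rohan's side holds 25% of Ironvale, not > 50%, so Rohan still does not control Ironvale.
No new person acquires control, so the clause is not triggered.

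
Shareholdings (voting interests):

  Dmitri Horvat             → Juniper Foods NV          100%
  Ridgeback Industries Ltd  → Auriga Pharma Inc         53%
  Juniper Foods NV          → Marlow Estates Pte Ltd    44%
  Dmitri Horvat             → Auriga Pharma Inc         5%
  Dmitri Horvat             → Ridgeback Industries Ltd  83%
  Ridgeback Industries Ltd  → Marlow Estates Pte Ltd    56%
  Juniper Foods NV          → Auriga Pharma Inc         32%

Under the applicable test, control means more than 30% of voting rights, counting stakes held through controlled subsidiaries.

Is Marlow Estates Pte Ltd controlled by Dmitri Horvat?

Dmitri holds 100% of Juniper, so Dmitri controls Juniper.
Dmitri holds 83% of Ridgeback, so Dmitri controls Ridgeback.
Juniper and Ridgeback together hold 44% + 56% = 100% of Marlow, so Dmitri controls Marlow.

Yes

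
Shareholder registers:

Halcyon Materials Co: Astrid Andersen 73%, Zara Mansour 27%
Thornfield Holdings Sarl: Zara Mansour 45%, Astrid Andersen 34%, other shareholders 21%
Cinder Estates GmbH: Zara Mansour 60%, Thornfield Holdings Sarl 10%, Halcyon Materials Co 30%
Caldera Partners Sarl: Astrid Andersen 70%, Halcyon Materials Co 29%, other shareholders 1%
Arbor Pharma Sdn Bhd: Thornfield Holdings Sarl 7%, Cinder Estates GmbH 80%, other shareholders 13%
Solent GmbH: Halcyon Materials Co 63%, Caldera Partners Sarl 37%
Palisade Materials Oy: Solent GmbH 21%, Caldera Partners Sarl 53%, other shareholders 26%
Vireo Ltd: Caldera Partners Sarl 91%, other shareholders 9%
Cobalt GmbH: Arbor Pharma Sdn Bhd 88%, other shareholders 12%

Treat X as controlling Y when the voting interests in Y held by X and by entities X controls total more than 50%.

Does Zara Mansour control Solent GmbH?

Zara holds 60% of Cinder, so Zara controls Cinder.
Cinder holds 80% of Arbor, so Zara controls Arbor.
Arbor holds 88% of Cobalt, so Zara controls Cobalt.
Neither Zara nor any entity Zara controls holds any voting interest in Solent.
So Zara does not control Solent.

No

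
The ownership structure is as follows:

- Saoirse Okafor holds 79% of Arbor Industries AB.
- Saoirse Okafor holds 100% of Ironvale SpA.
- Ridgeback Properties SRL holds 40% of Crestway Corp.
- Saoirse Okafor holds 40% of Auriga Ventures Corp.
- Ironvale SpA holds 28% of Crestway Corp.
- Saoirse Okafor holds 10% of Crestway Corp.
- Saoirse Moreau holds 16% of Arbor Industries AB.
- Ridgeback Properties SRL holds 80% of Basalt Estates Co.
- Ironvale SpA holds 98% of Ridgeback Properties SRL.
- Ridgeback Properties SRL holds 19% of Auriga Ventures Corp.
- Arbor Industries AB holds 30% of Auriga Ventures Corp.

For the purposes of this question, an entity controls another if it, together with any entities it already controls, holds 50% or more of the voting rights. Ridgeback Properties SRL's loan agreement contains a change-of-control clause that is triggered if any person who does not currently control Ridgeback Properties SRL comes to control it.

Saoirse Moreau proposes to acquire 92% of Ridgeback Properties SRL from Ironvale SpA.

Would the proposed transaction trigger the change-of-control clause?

The purchase adds only to Saoirse Moreau's holdings (Ironvale's stake shrinks), so Saoirse Moreau is the only person who could newly come to control Ridgeback.
Saoirse Moreau's largest direct stake is 16% in Arbor, which does not meet the threshold, so Saoirse Moreau controls no company.
Neither Saoirse Moreau nor any entity Saoirse Moreau controls holds any voting interest in Ridgeback.
So before the transaction, Saoirse Moreau does not control Ridgeback.
After the purchase, Saoirse Moreau holds 92% of Ridgeback directly, and Ironvale's stake falls to 6%.
Saoirse Moreau holds 92% of Ridgeback, so Saoirse Moreau controls Ridgeback.
Saoirse Moreau did not control Ridgeback before and does after, so the clause is triggered.

Yes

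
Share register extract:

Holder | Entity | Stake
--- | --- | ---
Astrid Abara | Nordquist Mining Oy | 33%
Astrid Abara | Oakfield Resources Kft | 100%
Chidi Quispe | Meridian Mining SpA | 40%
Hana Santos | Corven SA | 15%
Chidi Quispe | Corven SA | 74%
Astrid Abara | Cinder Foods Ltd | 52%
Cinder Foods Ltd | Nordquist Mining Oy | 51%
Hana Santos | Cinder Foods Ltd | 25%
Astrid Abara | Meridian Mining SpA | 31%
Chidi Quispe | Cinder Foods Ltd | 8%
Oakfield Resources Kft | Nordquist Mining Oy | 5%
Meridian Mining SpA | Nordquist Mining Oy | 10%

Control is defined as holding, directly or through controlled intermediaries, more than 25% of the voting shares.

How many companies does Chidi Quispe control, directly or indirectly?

Chidi holds 74% of Corven, so Chidi controls Corven.
Chidi holds 40% of Meridian, so Chidi controls Meridian.
No other company's threshold is met.
Chidi controls 2 companies.

2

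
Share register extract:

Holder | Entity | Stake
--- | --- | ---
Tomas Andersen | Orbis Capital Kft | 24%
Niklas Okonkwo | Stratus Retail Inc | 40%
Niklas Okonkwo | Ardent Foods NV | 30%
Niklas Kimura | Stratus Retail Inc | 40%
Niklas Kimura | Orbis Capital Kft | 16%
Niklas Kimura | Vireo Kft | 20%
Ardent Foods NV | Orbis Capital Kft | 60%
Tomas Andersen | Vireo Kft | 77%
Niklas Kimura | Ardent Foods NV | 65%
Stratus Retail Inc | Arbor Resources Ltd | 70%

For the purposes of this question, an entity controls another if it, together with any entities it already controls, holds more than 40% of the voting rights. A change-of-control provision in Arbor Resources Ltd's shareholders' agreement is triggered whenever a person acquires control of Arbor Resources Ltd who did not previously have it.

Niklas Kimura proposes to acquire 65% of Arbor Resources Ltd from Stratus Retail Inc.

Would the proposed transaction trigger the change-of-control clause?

The purchase adds only to Niklas Kimura's holdings (Stratus's stake shrinks), so Niklas Kimura is the only person who could newly come to control Arbor.
Niklas Kimura holds 65% of Ardent, so Niklas Kimura controls Ardent.
Ardent and Niklas Kimura together hold 60% + 16% = 76% of Orbis, so Niklas Kimura controls Orbis.
Neither Niklas Kimura nor any entity Niklas Kimura controls holds any voting interest in Arbor.
So before the transaction, Niklas Kimura does not control Arbor.
After the purchase, Niklas Kimura holds 65% of Arbor directly, and Stratus's stake falls to 5%.
Niklas Kimura holds 65% of Arbor, so Niklas Kimura controls Arbor.
Niklas Kimura did not control Arbor before and does after, so the clause is triggered.

Yes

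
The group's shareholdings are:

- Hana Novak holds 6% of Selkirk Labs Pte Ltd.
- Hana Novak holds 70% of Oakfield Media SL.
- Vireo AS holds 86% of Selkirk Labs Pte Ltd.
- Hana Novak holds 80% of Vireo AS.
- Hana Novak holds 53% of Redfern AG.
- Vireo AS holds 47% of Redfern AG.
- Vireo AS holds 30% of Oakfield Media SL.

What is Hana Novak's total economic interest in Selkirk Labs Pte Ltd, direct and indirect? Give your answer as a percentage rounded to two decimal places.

74.80%

Hana reaches Selkirk along 2 paths.
Via Vireo: 80% × 86% = 68.8%.
Direct stake: 6% = 6%.
Total: 68.8% + 6% = 74.8%.
Rounded: 74.80%.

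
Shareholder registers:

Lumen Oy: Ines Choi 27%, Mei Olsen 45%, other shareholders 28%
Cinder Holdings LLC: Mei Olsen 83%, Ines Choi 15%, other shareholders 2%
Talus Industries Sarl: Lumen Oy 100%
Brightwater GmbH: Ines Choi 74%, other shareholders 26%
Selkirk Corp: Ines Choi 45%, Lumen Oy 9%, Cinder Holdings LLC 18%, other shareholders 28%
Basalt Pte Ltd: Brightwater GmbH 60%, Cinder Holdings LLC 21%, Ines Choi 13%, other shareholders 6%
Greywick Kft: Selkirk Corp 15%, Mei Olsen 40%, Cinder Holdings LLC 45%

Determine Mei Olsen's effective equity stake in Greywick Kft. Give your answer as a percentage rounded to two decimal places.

Mei reaches Greywick along 4 paths.
Via Lumen → Selkirk: 45% × 9% × 15% = 0.6075%.
Via Cinder → Selkirk: 83% × 18% × 15% = 2.241%.
Direct stake: 40% = 40%.
Via Cinder: 83% × 45% = 37.35%.
Total: 0.6075% + 2.241% + 40% + 37.35% = 80.1985%.
Rounded: 80.20%.

80.20%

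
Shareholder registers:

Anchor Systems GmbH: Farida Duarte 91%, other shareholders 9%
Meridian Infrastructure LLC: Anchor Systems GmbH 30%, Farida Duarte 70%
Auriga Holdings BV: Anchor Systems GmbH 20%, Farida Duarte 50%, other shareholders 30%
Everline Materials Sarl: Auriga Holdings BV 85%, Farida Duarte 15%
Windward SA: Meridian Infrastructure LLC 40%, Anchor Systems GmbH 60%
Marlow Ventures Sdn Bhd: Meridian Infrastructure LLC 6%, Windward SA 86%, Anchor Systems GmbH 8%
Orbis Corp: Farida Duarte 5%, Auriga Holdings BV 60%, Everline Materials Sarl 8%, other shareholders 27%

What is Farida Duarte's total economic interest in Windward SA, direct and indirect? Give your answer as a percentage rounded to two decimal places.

Farida reaches Windward along 3 paths.
Via Anchor → Meridian: 91% × 30% × 40% = 10.92%.
Via Meridian: 70% × 40% = 28%.
Via Anchor: 91% × 60% = 54.6%.
Total: 10.92% + 28% + 54.6% = 93.52%.

93.52%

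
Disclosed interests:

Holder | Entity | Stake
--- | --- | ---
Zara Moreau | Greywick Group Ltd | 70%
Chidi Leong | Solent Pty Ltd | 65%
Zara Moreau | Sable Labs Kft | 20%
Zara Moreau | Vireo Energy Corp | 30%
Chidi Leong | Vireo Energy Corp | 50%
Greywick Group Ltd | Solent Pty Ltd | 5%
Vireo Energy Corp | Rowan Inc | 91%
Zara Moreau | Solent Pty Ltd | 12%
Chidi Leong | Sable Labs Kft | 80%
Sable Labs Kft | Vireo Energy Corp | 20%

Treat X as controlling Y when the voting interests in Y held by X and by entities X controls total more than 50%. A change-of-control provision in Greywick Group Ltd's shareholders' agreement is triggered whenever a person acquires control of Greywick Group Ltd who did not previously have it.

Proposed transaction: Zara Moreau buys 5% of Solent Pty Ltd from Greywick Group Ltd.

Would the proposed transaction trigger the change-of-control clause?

The purchase adds only to Zara's holdings (Greywick's stake shrinks), so Zara is the only person who could newly come to control Greywick.
Zara holds 70% of Greywick, so Zara controls Greywick.
So Zara already controls Greywick before the transaction.
After the purchase, Zara's direct stake in Solent rises to 12% + 5% = 17%, and Greywick's stake falls to 0%.
Zara controlled Greywick already, so this is not a new person acquiring control; every other person's position is unchanged or reduced.
No new person acquires control, so the clause is not triggered.

No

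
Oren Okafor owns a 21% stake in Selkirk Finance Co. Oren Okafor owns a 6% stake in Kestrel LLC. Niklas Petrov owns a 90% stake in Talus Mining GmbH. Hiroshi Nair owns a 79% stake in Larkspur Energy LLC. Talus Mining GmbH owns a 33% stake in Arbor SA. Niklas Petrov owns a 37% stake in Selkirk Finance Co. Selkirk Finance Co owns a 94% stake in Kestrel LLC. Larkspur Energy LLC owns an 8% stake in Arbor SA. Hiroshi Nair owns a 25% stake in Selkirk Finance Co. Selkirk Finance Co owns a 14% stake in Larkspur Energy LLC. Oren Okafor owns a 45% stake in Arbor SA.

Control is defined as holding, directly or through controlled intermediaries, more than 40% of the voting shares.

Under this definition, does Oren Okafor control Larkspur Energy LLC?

Oren holds 45% of Arbor, so Oren controls Arbor.
Neither Oren nor any entity Oren controls holds any voting interest in Larkspur.
So Oren does not control Larkspur.

No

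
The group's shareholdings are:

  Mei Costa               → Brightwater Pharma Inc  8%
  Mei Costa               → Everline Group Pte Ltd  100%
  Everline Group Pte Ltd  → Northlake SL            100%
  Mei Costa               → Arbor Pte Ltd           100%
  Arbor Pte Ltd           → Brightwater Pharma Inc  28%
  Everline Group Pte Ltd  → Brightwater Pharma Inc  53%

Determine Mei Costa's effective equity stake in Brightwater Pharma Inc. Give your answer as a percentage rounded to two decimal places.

Mei reaches Brightwater along 3 paths.
Direct stake: 8% = 8%.
Via Everline: 100% × 53% = 53%.
Via Arbor: 100% × 28% = 28%.
Total: 8% + 53% + 28% = 89%.
Rounded: 89.00%.

89.00%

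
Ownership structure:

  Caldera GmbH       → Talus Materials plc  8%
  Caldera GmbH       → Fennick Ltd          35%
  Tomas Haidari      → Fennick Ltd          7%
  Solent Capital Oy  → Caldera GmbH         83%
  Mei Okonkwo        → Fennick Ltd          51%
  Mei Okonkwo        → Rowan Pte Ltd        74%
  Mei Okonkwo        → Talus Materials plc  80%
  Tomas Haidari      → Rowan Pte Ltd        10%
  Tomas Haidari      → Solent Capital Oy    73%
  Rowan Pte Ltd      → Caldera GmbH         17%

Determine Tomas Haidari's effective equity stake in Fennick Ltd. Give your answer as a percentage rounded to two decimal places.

28.80%

Tomas reaches Fennick along 3 paths.
Direct stake: 7% = 7%.
Via Solent → Caldera: 73% × 83% × 35% = 21.2065%.
Via Rowan → Caldera: 10% × 17% × 35% = 0.595%.
Total: 7% + 21.2065% + 0.595% = 28.8015%.
Rounded: 28.80%.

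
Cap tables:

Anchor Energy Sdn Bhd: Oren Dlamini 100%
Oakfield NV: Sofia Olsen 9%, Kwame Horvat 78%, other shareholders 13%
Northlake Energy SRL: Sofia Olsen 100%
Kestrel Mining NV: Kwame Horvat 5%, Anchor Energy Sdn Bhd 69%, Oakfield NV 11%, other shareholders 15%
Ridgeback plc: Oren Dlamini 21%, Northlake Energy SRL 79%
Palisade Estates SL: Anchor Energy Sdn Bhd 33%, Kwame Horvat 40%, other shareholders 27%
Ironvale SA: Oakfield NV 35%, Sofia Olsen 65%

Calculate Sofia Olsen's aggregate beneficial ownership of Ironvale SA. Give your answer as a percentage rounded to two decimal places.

68.15%

Sofia reaches Ironvale along 2 paths.
Via Oakfield: 9% × 35% = 3.15%.
Direct stake: 65% = 65%.
Total: 3.15% + 65% = 68.15%.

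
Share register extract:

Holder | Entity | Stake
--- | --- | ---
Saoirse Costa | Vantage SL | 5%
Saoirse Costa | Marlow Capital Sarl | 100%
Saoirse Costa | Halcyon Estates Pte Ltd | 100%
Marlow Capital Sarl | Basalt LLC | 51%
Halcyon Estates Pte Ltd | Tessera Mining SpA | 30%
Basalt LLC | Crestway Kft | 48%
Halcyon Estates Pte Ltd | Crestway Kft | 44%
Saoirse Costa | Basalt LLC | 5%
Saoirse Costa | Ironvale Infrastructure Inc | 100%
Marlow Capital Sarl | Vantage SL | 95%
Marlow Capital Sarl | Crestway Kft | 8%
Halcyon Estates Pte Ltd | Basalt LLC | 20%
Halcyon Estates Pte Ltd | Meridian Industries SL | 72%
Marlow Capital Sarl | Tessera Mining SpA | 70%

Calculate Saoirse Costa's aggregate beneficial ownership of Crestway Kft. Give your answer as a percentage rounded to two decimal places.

Saoirse reaches Crestway along 5 paths.
Via Halcyon: 100% × 44% = 44%.
Via Marlow: 100% × 8% = 8%.
Via Basalt: 5% × 48% = 2.4%.
Via Halcyon → Basalt: 100% × 20% × 48% = 9.6%.
Via Marlow → Basalt: 100% × 51% × 48% = 24.48%.
Total: 44% + 8% + 2.4% + 9.6% + 24.48% = 88.48%.

88.48%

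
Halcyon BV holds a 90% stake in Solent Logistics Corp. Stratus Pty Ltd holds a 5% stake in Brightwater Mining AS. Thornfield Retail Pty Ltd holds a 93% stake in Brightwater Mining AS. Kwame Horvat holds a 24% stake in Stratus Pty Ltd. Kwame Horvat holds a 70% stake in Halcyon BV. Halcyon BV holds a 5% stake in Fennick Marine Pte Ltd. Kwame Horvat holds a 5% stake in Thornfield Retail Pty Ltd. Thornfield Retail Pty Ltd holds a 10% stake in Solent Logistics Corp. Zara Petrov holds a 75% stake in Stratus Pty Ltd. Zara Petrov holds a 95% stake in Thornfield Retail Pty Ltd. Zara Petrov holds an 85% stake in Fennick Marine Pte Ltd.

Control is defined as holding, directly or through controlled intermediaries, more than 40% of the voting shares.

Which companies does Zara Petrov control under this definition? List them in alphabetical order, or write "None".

Zara holds 75% of Stratus, so Zara controls Stratus.
Zara holds 95% of Thornfield, so Zara controls Thornfield.
Zara holds 85% of Fennick, so Zara controls Fennick.
Thornfield and Stratus together hold 93% + 5% = 98% of Brightwater, so Zara controls Brightwater.
No other company's threshold is met.

Brightwater Mining AS, Fennick Marine Pte Ltd, Stratus Pty Ltd, Thornfield Retail Pty Ltd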